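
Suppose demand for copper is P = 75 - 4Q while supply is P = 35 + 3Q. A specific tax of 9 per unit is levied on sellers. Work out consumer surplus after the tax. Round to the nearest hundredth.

39.22

Pre-tax equilibrium: 75 - 4Q = 35 + 3Q gives Q* = 5.7143, P* = 52.1429.
With the tax, sellers need 9 more per unit: 75 - 4Q = 35 + 3Q + 9, so Q_t = 4.4286. Buyers pay P_b = 57.2857; sellers receive P_s = P_b - 9 = 48.2857.
Consumer surplus is the triangle under demand above P_b: (1/2)(4.4286)(75 - 57.2857) = 39.2245.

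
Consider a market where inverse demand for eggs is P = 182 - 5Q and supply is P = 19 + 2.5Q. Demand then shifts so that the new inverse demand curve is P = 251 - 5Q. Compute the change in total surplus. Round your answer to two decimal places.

1817.00

Initial equilibrium: Q_0 = 21.7333, P_0 = 73.3333; CS_0 = (1/2)(21.7333)(108.6667) = 1180.8444, PS_0 = (1/2)(21.7333)(54.3333) = 590.4222.
New equilibrium: 251 - 5Q = 19 + 2.5Q gives Q_1 = 30.9333, P_1 = 96.3333; CS_1 = 2392.1778, PS_1 = 1196.0889.
Change in total surplus = (2392.1778 + 1196.0889) - (1180.8444 + 590.4222) = 1817.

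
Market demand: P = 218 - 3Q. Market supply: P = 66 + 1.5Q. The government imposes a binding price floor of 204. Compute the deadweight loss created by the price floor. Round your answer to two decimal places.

1906.78

Free-market equilibrium: 218 - 3Q = 66 + 1.5Q gives Q* = 33.7778, P* = 116.6667.
At P = 204, buyers demand (218 - 204)/3 = 4.6667 while sellers would supply more, so the quantity traded is 4.6667 at price 204.
The lost-trades triangle has base Q* - 4.6667 = 29.1111 and height equal to the gap between the curves at Q = 4.6667, which is 204 - 73 = 131. DWL = (1/2)(29.1111)(131) = 1906.7778.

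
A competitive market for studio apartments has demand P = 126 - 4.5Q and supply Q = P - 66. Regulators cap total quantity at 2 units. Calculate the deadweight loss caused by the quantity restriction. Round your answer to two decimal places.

218.27

Rewriting supply in inverse form: P = 66 + Q.
Without the quota, 126 - 4.5Q = 66 + Q gives Q* = 10.9091.
At Q = 2 the demand price is 126 - 4.5(2) = 117 and the supply price is 66 + (2) = 68.
DWL = (1/2)(gap between curves at 2) x (Q* - 2) = (1/2)(49)(8.9091) = 218.2727.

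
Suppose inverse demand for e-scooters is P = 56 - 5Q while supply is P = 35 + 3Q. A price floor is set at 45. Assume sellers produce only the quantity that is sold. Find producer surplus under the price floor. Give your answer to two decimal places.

14.74

Without the control, 56 - 5Q = 35 + 3Q so Q* = 2.625 and P* = 42.875.
At P = 45, buyers demand (56 - 45)/5 = 2.2 while sellers would supply more, so the quantity traded is 2.2 at price 45.
The supply price at Q = 2.2 is 41.6. PS is the trapezoid between 45 and supply over [0, 2.2]: (1/2)[(45 - 35) + (45 - 41.6)](2.2) = 14.74.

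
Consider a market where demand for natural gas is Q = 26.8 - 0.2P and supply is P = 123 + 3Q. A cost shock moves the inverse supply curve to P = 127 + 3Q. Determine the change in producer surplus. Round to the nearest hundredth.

Rewriting demand in inverse form: P = 134 - 5Q.
Initial equilibrium: Q_0 = 1.375, P_0 = 127.125; CS_0 = (1/2)(1.375)(6.875) = 4.7266, PS_0 = (1/2)(1.375)(4.125) = 2.8359.
New equilibrium: 134 - 5Q = 127 + 3Q gives Q_1 = 0.875, P_1 = 129.625; CS_1 = 1.9141, PS_1 = 1.1484.
Change in producer surplus = 1.1484 - 2.8359 = -1.6875.

-1.69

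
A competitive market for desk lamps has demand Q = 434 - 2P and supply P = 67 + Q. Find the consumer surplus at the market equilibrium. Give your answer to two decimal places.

Rewriting demand in inverse form: P = 217 - 0.5Q.
Equilibrium: 217 - 0.5Q = 67 + Q, so Q* = 100 and P* = 167.
CS is the area between the demand curve and P* from 0 to Q*: (1/2)(100)(50) = 2500.

2500.00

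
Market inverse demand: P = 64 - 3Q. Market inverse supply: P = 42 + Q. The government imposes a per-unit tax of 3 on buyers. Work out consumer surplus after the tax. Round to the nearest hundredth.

33.84

Without the tax, 64 - 3Q = 42 + Q so Q* = 5.5 and P* = 47.5.
A tax on buyers shifts demand down by 3: (64 - 3) - 3Q = 42 + Q, so Q_t = 4.75. Buyers pay P_b = 49.75; sellers receive P_s = P_b - 3 = 46.75.
CS = (1/2)(Q_t)(64 - P_b) = (1/2)(4.75)(14.25) = 33.8438.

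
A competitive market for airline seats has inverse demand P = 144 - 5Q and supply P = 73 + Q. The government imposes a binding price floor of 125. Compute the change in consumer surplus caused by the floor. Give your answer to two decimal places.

Free-market equilibrium: 144 - 5Q = 73 + Q gives Q* = 11.8333, P* = 84.8333.
At P = 125, buyers demand (144 - 125)/5 = 3.8 while sellers would supply more, so the quantity traded is 3.8 at price 125.
CS goes from (1/2)(11.8333)(59.1667) = 350.0694 to 36.1 (computed as (144 - 125)(3.8) - (1/2)(5)(3.8)^2), a change of -313.9694.

-313.97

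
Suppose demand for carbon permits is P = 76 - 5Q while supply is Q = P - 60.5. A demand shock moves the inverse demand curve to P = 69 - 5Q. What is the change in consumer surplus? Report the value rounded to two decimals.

-11.67

Rewriting supply in inverse form: P = 60.5 + Q.
Initial equilibrium: Q_0 = 2.5833, P_0 = 63.0833; CS_0 = (1/2)(2.5833)(12.9167) = 16.684, PS_0 = (1/2)(2.5833)(2.5833) = 3.3368.
New equilibrium: 69 - 5Q = 60.5 + Q gives Q_1 = 1.4167, P_1 = 61.9167; CS_1 = 5.0174, PS_1 = 1.0035.
Change in consumer surplus = 5.0174 - 16.684 = -11.6667.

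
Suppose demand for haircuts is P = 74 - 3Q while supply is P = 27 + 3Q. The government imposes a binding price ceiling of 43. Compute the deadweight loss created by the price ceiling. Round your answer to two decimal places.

Without the control, 74 - 3Q = 27 + 3Q so Q* = 7.8333 and P* = 50.5.
At the ceiling price 43, quantity supplied is (43 - 27)/3 = 5.3333; supply is the short side, so Q = 5.3333 trades at P = 43.
The lost-trades triangle has base Q* - 5.3333 = 2.5 and height equal to the gap between the curves at Q = 5.3333, which is 58 - 43 = 15. DWL = (1/2)(2.5)(15) = 18.75.

18.75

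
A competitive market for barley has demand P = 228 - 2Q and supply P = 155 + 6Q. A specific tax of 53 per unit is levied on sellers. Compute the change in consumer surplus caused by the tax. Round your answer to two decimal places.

Pre-tax equilibrium: 228 - 2Q = 155 + 6Q gives Q* = 9.125, P* = 209.75.
With the tax, sellers need 53 more per unit: 228 - 2Q = 155 + 6Q + 53, so Q_t = 2.5. Buyers pay P_b = 223; sellers receive P_s = P_b - 53 = 170.
Consumers lose the trapezoid between P* and P_b out to Q_t plus the triangle from Q_t to Q*: change in CS = 6.25 - 83.2656 = -77.0156.

-77.02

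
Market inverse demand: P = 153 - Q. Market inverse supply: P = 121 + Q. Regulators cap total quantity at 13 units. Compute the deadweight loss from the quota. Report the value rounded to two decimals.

Unrestricted equilibrium: Q* = (153 - 121)/(1 + 1) = 16.
At Q = 13 the demand price is 153 - (13) = 140 and the supply price is 121 + (13) = 134.
Deadweight loss is the triangle between the curves from 13 to 16: (1/2)(140 - 134)(16 - 13) = 9.

9.00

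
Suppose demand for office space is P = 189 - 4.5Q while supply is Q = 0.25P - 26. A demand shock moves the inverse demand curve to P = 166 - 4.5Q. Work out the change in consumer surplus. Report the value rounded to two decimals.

-105.29

Rewriting supply in inverse form: P = 104 + 4Q.
Initial equilibrium: Q_0 = 10, P_0 = 144; CS_0 = (1/2)(10)(45) = 225, PS_0 = (1/2)(10)(40) = 200.
New equilibrium: 166 - 4.5Q = 104 + 4Q gives Q_1 = 7.2941, P_1 = 133.1765; CS_1 = 119.7093, PS_1 = 106.4083.
Change in consumer surplus = 119.7093 - 225 = -105.2907.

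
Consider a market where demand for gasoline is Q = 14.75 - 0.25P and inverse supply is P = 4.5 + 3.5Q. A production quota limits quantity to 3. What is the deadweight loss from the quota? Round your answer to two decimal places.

68.27

Rewriting demand in inverse form: P = 59 - 4Q.
Without the quota, 59 - 4Q = 4.5 + 3.5Q gives Q* = 7.2667.
At Q = 3 the demand price is 59 - 4(3) = 47 and the supply price is 4.5 + 3.5(3) = 15.
Deadweight loss is the triangle between the curves from 3 to 7.2667: (1/2)(47 - 15)(7.2667 - 3) = 68.2667.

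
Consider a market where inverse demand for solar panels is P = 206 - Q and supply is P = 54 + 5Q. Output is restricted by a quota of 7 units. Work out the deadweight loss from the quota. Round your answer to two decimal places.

Unrestricted equilibrium: Q* = (206 - 54)/(1 + 5) = 25.3333.
At Q = 7 the demand price is 206 - (7) = 199 and the supply price is 54 + 5(7) = 89.
Deadweight loss is the triangle between the curves from 7 to 25.3333: (1/2)(199 - 89)(25.3333 - 7) = 1008.3333.

1008.33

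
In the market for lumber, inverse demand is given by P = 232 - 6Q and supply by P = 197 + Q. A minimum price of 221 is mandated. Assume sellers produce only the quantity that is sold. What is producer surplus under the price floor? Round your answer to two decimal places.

Free-market equilibrium: 232 - 6Q = 197 + Q gives Q* = 5, P* = 202.
At the floor price 221, quantity demanded is (232 - 221)/6 = 1.8333; demand is the short side, so Q = 1.8333 trades at P = 221.
The supply price at Q = 1.8333 is 198.8333. PS is the trapezoid between 221 and supply over [0, 1.8333]: (1/2)[(221 - 197) + (221 - 198.8333)](1.8333) = 42.3194.

42.32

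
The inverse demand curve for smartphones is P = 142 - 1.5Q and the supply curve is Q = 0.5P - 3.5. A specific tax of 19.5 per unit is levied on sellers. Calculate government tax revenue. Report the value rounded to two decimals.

643.50

Rewriting supply in inverse form: P = 7 + 2Q.
Without the tax, 142 - 1.5Q = 7 + 2Q so Q* = 38.5714 and P* = 84.1429.
A tax on sellers shifts supply up by 19.5: 142 - 1.5Q = 7 + 2Q + 19.5, so Q_t = 33. Buyers pay P_b = 92.5; sellers receive P_s = P_b - 19.5 = 73.
Tax revenue = t x Q_t = 19.5 x 33 = 643.5.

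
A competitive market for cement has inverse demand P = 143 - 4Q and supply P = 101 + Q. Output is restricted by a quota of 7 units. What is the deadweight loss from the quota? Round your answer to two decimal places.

Without the quota, 143 - 4Q = 101 + Q gives Q* = 8.4.
At Q = 7 the demand price is 143 - 4(7) = 115 and the supply price is 101 + (7) = 108.
DWL = (1/2)(gap between curves at 7) x (Q* - 7) = (1/2)(7)(1.4) = 4.9.

4.90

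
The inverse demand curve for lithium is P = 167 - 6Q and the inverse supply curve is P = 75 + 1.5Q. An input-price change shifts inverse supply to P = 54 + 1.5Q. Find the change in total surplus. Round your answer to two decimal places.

Initial equilibrium: Q_0 = 12.2667, P_0 = 93.4; CS_0 = (1/2)(12.2667)(73.6) = 451.4133, PS_0 = (1/2)(12.2667)(18.4) = 112.8533.
New equilibrium: 167 - 6Q = 54 + 1.5Q gives Q_1 = 15.0667, P_1 = 76.6; CS_1 = 681.0133, PS_1 = 170.2533.
Change in total surplus = (681.0133 + 170.2533) - (451.4133 + 112.8533) = 287.

287.00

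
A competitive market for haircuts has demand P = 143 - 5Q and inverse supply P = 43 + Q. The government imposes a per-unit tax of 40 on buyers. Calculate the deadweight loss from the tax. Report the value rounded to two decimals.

Without the tax, 143 - 5Q = 43 + Q so Q* = 16.6667 and P* = 59.6667.
With the tax, buyers' net willingness to pay falls by 40: (143 - 40) - 5Q = 43 + Q, so Q_t = 10. Buyers pay P_b = 93; sellers receive P_s = P_b - 40 = 53.
The welfare triangle lost has base Q* - Q_t = 6.6667 and height t = 40, so DWL = (1/2)(6.6667)(40) = 133.3333.

133.33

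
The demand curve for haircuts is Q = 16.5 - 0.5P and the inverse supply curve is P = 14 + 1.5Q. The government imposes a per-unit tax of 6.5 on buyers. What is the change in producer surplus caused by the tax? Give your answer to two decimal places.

Rewriting demand in inverse form: P = 33 - 2Q.
Without the tax, 33 - 2Q = 14 + 1.5Q so Q* = 5.4286 and P* = 22.1429.
With the tax, buyers' net willingness to pay falls by 6.5: (33 - 6.5) - 2Q = 14 + 1.5Q, so Q_t = 3.5714. Buyers pay P_b = 25.8571; sellers receive P_s = P_b - 6.5 = 19.3571.
PS falls from (1/2)(5.4286)(8.1429) = 22.102 to (1/2)(3.5714)(5.3571) = 9.5663, a change of -12.5357.

-12.54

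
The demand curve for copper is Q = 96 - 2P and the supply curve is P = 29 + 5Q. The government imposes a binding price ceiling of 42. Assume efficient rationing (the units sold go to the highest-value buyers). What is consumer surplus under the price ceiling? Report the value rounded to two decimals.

13.91

Rewriting demand in inverse form: P = 48 - 0.5Q.
Without the control, 48 - 0.5Q = 29 + 5Q so Q* = 3.4545 and P* = 46.2727.
At the ceiling price 42, quantity supplied is (42 - 29)/5 = 2.6; supply is the short side, so Q = 2.6 trades at P = 42.
The demand price at Q = 2.6 is 46.7. CS is the trapezoid between demand and 42 over [0, 2.6]: (1/2)[(48 - 42) + (46.7 - 42)](2.6) = 13.91.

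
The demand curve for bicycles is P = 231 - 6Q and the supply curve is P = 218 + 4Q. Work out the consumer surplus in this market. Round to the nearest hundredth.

5.07

Set 231 - 6Q = 218 + 4Q, which gives 13 = 10Q, so Q* = 1.3 and P* = 231 - 6(1.3) = 223.2.
The demand choke price is 231, so CS = (1/2)(Q*)(231 - P*) = (1/2)(1.3)(7.8) = 5.07.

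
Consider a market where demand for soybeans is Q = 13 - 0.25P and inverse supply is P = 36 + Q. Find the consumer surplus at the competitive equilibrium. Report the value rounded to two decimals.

20.48

Rewriting demand in inverse form: P = 52 - 4Q.
Equilibrium: 52 - 4Q = 36 + Q, so Q* = 3.2 and P* = 39.2.
CS is the area between the demand curve and P* from 0 to Q*: (1/2)(3.2)(12.8) = 20.48.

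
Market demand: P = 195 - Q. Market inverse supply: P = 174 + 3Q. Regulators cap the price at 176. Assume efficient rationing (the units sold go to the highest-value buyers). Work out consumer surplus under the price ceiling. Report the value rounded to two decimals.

12.44

Free-market equilibrium: 195 - Q = 174 + 3Q gives Q* = 5.25, P* = 189.75.
At P = 176, sellers supply (176 - 174)/3 = 0.6667 while buyers want more, so the quantity traded is 0.6667 at price 176.
The demand price at Q = 0.6667 is 194.3333. CS is the trapezoid between demand and 176 over [0, 0.6667]: (1/2)[(195 - 176) + (194.3333 - 176)](0.6667) = 12.4444.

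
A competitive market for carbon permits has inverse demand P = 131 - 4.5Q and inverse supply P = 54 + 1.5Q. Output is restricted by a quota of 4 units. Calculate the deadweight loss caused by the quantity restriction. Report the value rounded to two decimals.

234.08

Without the quota, 131 - 4.5Q = 54 + 1.5Q gives Q* = 12.8333.
At Q = 4 the demand price is 131 - 4.5(4) = 113 and the supply price is 54 + 1.5(4) = 60.
DWL = (1/2)(gap between curves at 4) x (Q* - 4) = (1/2)(53)(8.8333) = 234.0833.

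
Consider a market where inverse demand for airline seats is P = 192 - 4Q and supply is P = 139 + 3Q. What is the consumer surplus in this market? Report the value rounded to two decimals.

114.65

Setting demand equal to supply, 53 = 7Q, so Q* = 7.5714 and P* = 161.7143.
The demand choke price is 192, so CS = (1/2)(Q*)(192 - P*) = (1/2)(7.5714)(30.2857) = 114.6531.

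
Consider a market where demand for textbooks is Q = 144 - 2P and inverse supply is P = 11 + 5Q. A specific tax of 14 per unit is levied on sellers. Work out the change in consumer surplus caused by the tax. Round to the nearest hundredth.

-12.50

Rewriting demand in inverse form: P = 72 - 0.5Q.
Without the tax, 72 - 0.5Q = 11 + 5Q so Q* = 11.0909 and P* = 66.4545.
A tax on sellers shifts supply up by 14: 72 - 0.5Q = 11 + 5Q + 14, so Q_t = 8.5455. Buyers pay P_b = 67.7273; sellers receive P_s = P_b - 14 = 53.7273.
Consumers lose the trapezoid between P* and P_b out to Q_t plus the triangle from Q_t to Q*: change in CS = 18.2562 - 30.7521 = -12.4959.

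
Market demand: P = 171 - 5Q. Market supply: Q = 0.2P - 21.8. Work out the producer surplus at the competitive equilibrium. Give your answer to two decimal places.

Rewriting supply in inverse form: P = 109 + 5Q.
Equilibrium: 171 - 5Q = 109 + 5Q, so Q* = 6.2 and P* = 140.
The supply curve's price intercept is 109, so PS = (1/2)(Q*)(P* - 109) = (1/2)(6.2)(31) = 96.1.

96.10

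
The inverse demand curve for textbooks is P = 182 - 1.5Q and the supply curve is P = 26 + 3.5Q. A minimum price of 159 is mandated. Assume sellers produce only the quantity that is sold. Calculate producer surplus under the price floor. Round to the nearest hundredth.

1627.89

Free-market equilibrium: 182 - 1.5Q = 26 + 3.5Q gives Q* = 31.2, P* = 135.2.
At P = 159, buyers demand (182 - 159)/1.5 = 15.3333 while sellers would supply more, so the quantity traded is 15.3333 at price 159.
The supply price at Q = 15.3333 is 79.6667. PS is the trapezoid between 159 and supply over [0, 15.3333]: (1/2)[(159 - 26) + (159 - 79.6667)](15.3333) = 1627.8889.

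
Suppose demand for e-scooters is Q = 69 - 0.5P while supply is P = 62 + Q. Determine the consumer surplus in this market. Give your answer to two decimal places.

641.78

Rewriting demand in inverse form: P = 138 - 2Q.
Equilibrium: 138 - 2Q = 62 + Q, so Q* = 25.3333 and P* = 87.3333.
The demand choke price is 138, so CS = (1/2)(Q*)(138 - P*) = (1/2)(25.3333)(50.6667) = 641.7778.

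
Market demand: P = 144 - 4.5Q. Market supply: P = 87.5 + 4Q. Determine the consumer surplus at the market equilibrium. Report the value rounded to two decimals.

99.41

Set 144 - 4.5Q = 87.5 + 4Q, which gives 56.5 = 8.5Q, so Q* = 6.6471 and P* = 144 - 4.5(6.6471) = 114.0882.
The demand choke price is 144, so CS = (1/2)(Q*)(144 - P*) = (1/2)(6.6471)(29.9118) = 99.4126.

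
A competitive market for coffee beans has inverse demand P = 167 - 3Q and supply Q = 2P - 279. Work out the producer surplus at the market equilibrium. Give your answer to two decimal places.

Rewriting supply in inverse form: P = 139.5 + 0.5Q.
Setting demand equal to supply, 27.5 = 3.5Q, so Q* = 7.8571 and P* = 143.4286.
The supply curve's price intercept is 139.5, so PS = (1/2)(Q*)(P* - 139.5) = (1/2)(7.8571)(3.9286) = 15.4337.

15.43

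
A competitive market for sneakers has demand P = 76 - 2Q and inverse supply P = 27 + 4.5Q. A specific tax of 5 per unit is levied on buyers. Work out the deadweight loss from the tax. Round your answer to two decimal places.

Pre-tax equilibrium: 76 - 2Q = 27 + 4.5Q gives Q* = 7.5385, P* = 60.9231.
A tax on buyers shifts demand down by 5: (76 - 5) - 2Q = 27 + 4.5Q, so Q_t = 6.7692. Buyers pay P_b = 62.4615; sellers receive P_s = P_b - 5 = 57.4615.
The welfare triangle lost has base Q* - Q_t = 0.7692 and height t = 5, so DWL = (1/2)(0.7692)(5) = 1.9231.

1.92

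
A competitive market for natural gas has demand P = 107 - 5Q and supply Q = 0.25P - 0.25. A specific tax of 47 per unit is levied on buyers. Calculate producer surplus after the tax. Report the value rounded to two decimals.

85.95

Rewriting supply in inverse form: P = 1 + 4Q.
Pre-tax equilibrium: 107 - 5Q = 1 + 4Q gives Q* = 11.7778, P* = 48.1111.
With the tax, buyers' net willingness to pay falls by 47: (107 - 47) - 5Q = 1 + 4Q, so Q_t = 6.5556. Buyers pay P_b = 74.2222; sellers receive P_s = P_b - 47 = 27.2222.
PS = (1/2)(Q_t)(P_s - 1) = (1/2)(6.5556)(26.2222) = 85.9506.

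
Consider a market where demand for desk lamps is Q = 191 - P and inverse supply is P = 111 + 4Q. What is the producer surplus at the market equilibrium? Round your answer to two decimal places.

Rewriting demand in inverse form: P = 191 - Q.
Equilibrium: 191 - Q = 111 + 4Q, so Q* = 16 and P* = 175.
The supply curve's price intercept is 111, so PS = (1/2)(Q*)(P* - 111) = (1/2)(16)(64) = 512.

512.00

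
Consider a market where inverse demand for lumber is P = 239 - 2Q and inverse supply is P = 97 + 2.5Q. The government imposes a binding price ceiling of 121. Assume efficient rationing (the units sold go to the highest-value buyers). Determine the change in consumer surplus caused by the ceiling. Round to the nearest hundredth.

44.89

Free-market equilibrium: 239 - 2Q = 97 + 2.5Q gives Q* = 31.5556, P* = 175.8889.
At the ceiling price 121, quantity supplied is (121 - 97)/2.5 = 9.6; supply is the short side, so Q = 9.6 trades at P = 121.
CS goes from (1/2)(31.5556)(63.1111) = 995.7531 to 1040.64 (computed as (239 - 121)(9.6) - (1/2)(2)(9.6)^2), a change of 44.8869.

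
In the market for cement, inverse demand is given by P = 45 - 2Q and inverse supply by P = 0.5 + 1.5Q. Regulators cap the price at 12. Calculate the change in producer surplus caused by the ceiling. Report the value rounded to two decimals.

-77.16

Without the control, 45 - 2Q = 0.5 + 1.5Q so Q* = 12.7143 and P* = 19.5714.
At P = 12, sellers supply (12 - 0.5)/1.5 = 7.6667 while buyers want more, so the quantity traded is 7.6667 at price 12.
PS goes from (1/2)(12.7143)(19.0714) = 121.2398 to 44.0833 (computed as (12 - 0.5)(7.6667) - (1/2)(1.5)(7.6667)^2), a change of -77.1565.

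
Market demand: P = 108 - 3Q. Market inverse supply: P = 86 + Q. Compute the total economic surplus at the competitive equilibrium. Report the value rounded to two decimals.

Set 108 - 3Q = 86 + Q, which gives 22 = 4Q, so Q* = 5.5 and P* = 108 - 3(5.5) = 91.5.
Total surplus is the full triangle between the curves from 0 to Q*: (1/2)(5.5)(108 - 86) = 60.5.

60.50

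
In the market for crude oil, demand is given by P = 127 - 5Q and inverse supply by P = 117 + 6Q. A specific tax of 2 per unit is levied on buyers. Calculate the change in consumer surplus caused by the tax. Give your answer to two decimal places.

Pre-tax equilibrium: 127 - 5Q = 117 + 6Q gives Q* = 0.9091, P* = 122.4545.
With the tax, buyers' net willingness to pay falls by 2: (127 - 2) - 5Q = 117 + 6Q, so Q_t = 0.7273. Buyers pay P_b = 123.3636; sellers receive P_s = P_b - 2 = 121.3636.
Consumers lose the trapezoid between P* and P_b out to Q_t plus the triangle from Q_t to Q*: change in CS = 1.3223 - 2.0661 = -0.7438.

-0.74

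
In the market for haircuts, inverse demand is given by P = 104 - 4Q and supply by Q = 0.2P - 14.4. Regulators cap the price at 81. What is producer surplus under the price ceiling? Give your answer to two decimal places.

8.10

Rewriting supply in inverse form: P = 72 + 5Q.
Without the control, 104 - 4Q = 72 + 5Q so Q* = 3.5556 and P* = 89.7778.
At the ceiling price 81, quantity supplied is (81 - 72)/5 = 1.8; supply is the short side, so Q = 1.8 trades at P = 81.
PS is the triangle above supply below 81: (1/2)(1.8)(81 - 72) = 8.1.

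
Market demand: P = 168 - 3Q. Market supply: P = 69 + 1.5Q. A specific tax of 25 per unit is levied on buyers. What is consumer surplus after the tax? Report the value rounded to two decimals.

405.63

Pre-tax equilibrium: 168 - 3Q = 69 + 1.5Q gives Q* = 22, P* = 102.
With the tax, buyers' net willingness to pay falls by 25: (168 - 25) - 3Q = 69 + 1.5Q, so Q_t = 16.4444. Buyers pay P_b = 118.6667; sellers receive P_s = P_b - 25 = 93.6667.
Consumer surplus is the triangle under demand above P_b: (1/2)(16.4444)(168 - 118.6667) = 405.6296.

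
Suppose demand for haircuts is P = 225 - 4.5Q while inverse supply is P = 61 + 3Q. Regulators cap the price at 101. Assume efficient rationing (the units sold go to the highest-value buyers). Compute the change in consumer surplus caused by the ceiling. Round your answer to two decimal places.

Without the control, 225 - 4.5Q = 61 + 3Q so Q* = 21.8667 and P* = 126.6.
At the ceiling price 101, quantity supplied is (101 - 61)/3 = 13.3333; supply is the short side, so Q = 13.3333 trades at P = 101.
CS goes from (1/2)(21.8667)(98.4) = 1075.84 to 1253.3333 (computed as (225 - 101)(13.3333) - (1/2)(4.5)(13.3333)^2), a change of 177.4933.

177.49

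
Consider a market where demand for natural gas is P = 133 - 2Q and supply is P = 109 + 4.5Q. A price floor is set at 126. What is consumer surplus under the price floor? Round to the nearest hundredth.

12.25

Without the control, 133 - 2Q = 109 + 4.5Q so Q* = 3.6923 and P* = 125.6154.
At P = 126, buyers demand (133 - 126)/2 = 3.5 while sellers would supply more, so the quantity traded is 3.5 at price 126.
CS is the triangle under demand above 126: (1/2)(3.5)(133 - 126) = 12.25.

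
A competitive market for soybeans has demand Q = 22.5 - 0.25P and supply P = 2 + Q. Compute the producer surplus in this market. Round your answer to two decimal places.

154.88

Rewriting demand in inverse form: P = 90 - 4Q.
Setting demand equal to supply, 88 = 5Q, so Q* = 17.6 and P* = 19.6.
The supply curve's price intercept is 2, so PS = (1/2)(Q*)(P* - 2) = (1/2)(17.6)(17.6) = 154.88.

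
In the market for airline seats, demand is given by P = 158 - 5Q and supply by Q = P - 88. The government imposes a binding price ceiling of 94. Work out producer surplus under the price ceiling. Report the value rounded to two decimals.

18.00

Rewriting supply in inverse form: P = 88 + Q.
Free-market equilibrium: 158 - 5Q = 88 + Q gives Q* = 11.6667, P* = 99.6667.
At P = 94, sellers supply (94 - 88)/1 = 6 while buyers want more, so the quantity traded is 6 at price 94.
PS is the triangle above supply below 94: (1/2)(6)(94 - 88) = 18.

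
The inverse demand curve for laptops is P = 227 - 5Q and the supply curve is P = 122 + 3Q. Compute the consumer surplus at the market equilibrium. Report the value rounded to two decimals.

Set 227 - 5Q = 122 + 3Q, which gives 105 = 8Q, so Q* = 13.125 and P* = 227 - 5(13.125) = 161.375.
Consumer surplus is the triangle under demand above P*: (1/2)(13.125)(227 - 161.375) = (1/2)(13.125)(65.625) = 430.6641.

430.66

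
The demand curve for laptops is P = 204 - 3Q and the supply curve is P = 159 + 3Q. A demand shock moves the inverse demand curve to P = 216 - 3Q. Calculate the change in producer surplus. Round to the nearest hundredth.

Initial equilibrium: Q_0 = 7.5, P_0 = 181.5; CS_0 = (1/2)(7.5)(22.5) = 84.375, PS_0 = (1/2)(7.5)(22.5) = 84.375.
New equilibrium: 216 - 3Q = 159 + 3Q gives Q_1 = 9.5, P_1 = 187.5; CS_1 = 135.375, PS_1 = 135.375.
Change in producer surplus = 135.375 - 84.375 = 51.

51.00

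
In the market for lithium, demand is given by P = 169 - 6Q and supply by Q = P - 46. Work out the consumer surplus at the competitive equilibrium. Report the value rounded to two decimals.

Rewriting supply in inverse form: P = 46 + Q.
Set 169 - 6Q = 46 + Q, which gives 123 = 7Q, so Q* = 17.5714 and P* = 169 - 6(17.5714) = 63.5714.
The demand choke price is 169, so CS = (1/2)(Q*)(169 - P*) = (1/2)(17.5714)(105.4286) = 926.2653.

926.27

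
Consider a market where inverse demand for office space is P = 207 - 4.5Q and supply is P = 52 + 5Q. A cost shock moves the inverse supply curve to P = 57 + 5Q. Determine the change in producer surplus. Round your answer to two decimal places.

-42.24

Initial equilibrium: Q_0 = 16.3158, P_0 = 133.5789; CS_0 = (1/2)(16.3158)(73.4211) = 598.9612, PS_0 = (1/2)(16.3158)(81.5789) = 665.5125.
New equilibrium: 207 - 4.5Q = 57 + 5Q gives Q_1 = 15.7895, P_1 = 135.9474; CS_1 = 560.9418, PS_1 = 623.2687.
Change in producer surplus = 623.2687 - 665.5125 = -42.2438.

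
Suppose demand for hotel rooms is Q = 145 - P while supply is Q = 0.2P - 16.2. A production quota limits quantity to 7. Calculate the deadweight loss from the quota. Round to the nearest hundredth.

Rewriting demand in inverse form: P = 145 - Q.
Rewriting supply in inverse form: P = 81 + 5Q.
Unrestricted equilibrium: Q* = (145 - 81)/(1 + 5) = 10.6667.
At Q = 7 the demand price is 145 - (7) = 138 and the supply price is 81 + 5(7) = 116.
DWL = (1/2)(gap between curves at 7) x (Q* - 7) = (1/2)(22)(3.6667) = 40.3333.

40.33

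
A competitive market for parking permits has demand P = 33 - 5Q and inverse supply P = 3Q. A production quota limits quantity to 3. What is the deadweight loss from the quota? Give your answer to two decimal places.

5.06

Unrestricted equilibrium: Q* = (33 - 0)/(5 + 3) = 4.125.
At Q = 3 the demand price is 33 - 5(3) = 18 and the supply price is 0 + 3(3) = 9.
Deadweight loss is the triangle between the curves from 3 to 4.125: (1/2)(18 - 9)(4.125 - 3) = 5.0625.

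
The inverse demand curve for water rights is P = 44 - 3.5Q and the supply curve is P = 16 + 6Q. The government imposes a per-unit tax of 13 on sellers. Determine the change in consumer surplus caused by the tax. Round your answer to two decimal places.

Pre-tax equilibrium: 44 - 3.5Q = 16 + 6Q gives Q* = 2.9474, P* = 33.6842.
A tax on sellers shifts supply up by 13: 44 - 3.5Q = 16 + 6Q + 13, so Q_t = 1.5789. Buyers pay P_b = 38.4737; sellers receive P_s = P_b - 13 = 25.4737.
CS falls from (1/2)(2.9474)(10.3158) = 15.2022 to (1/2)(1.5789)(5.5263) = 4.3629, a change of -10.8393.

-10.84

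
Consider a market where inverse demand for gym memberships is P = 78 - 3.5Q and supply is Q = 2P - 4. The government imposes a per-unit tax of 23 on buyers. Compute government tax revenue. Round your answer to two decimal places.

304.75

Rewriting supply in inverse form: P = 2 + 0.5Q.
Without the tax, 78 - 3.5Q = 2 + 0.5Q so Q* = 19 and P* = 11.5.
With the tax, buyers' net willingness to pay falls by 23: (78 - 23) - 3.5Q = 2 + 0.5Q, so Q_t = 13.25. Buyers pay P_b = 31.625; sellers receive P_s = P_b - 23 = 8.625.
Tax revenue = t x Q_t = 23 x 13.25 = 304.75.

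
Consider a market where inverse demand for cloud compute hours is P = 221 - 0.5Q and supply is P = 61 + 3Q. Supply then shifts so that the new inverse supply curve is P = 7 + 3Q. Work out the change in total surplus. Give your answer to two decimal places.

2885.14

Initial equilibrium: Q_0 = 45.7143, P_0 = 198.1429; CS_0 = (1/2)(45.7143)(22.8571) = 522.449, PS_0 = (1/2)(45.7143)(137.1429) = 3134.6939.
New equilibrium: 221 - 0.5Q = 7 + 3Q gives Q_1 = 61.1429, P_1 = 190.4286; CS_1 = 934.6122, PS_1 = 5607.6735.
Change in total surplus = (934.6122 + 5607.6735) - (522.449 + 3134.6939) = 2885.1429.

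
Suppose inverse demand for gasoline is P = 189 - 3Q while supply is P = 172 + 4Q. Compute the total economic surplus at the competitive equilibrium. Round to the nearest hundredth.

Equilibrium: 189 - 3Q = 172 + 4Q, so Q* = 2.4286 and P* = 181.7143.
Total surplus is the full triangle between the curves from 0 to Q*: (1/2)(2.4286)(189 - 172) = 20.6429.

20.64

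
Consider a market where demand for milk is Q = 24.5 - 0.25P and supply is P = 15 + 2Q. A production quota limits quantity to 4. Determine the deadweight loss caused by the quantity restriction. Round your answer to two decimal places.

Rewriting demand in inverse form: P = 98 - 4Q.
Unrestricted equilibrium: Q* = (98 - 15)/(4 + 2) = 13.8333.
At Q = 4 the demand price is 98 - 4(4) = 82 and the supply price is 15 + 2(4) = 23.
Deadweight loss is the triangle between the curves from 4 to 13.8333: (1/2)(82 - 23)(13.8333 - 4) = 290.0833.

290.08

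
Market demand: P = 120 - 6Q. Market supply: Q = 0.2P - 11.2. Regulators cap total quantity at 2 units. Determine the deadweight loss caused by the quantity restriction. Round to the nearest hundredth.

80.18

Rewriting supply in inverse form: P = 56 + 5Q.
Without the quota, 120 - 6Q = 56 + 5Q gives Q* = 5.8182.
At Q = 2 the demand price is 120 - 6(2) = 108 and the supply price is 56 + 5(2) = 66.
Deadweight loss is the triangle between the curves from 2 to 5.8182: (1/2)(108 - 66)(5.8182 - 2) = 80.1818.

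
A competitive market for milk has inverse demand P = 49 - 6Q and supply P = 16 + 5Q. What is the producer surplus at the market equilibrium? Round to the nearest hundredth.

Set 49 - 6Q = 16 + 5Q, which gives 33 = 11Q, so Q* = 3 and P* = 49 - 6(3) = 31.
The supply curve's price intercept is 16, so PS = (1/2)(Q*)(P* - 16) = (1/2)(3)(15) = 22.5.

22.50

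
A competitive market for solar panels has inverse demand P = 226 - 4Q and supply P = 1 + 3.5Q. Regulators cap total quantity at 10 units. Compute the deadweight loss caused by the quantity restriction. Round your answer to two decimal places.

1500.00

Unrestricted equilibrium: Q* = (226 - 1)/(4 + 3.5) = 30.
At Q = 10 the demand price is 226 - 4(10) = 186 and the supply price is 1 + 3.5(10) = 36.
DWL = (1/2)(gap between curves at 10) x (Q* - 10) = (1/2)(150)(20) = 1500.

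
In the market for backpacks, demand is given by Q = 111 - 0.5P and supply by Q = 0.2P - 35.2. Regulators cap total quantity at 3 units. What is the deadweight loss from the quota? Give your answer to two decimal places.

Rewriting demand in inverse form: P = 222 - 2Q.
Rewriting supply in inverse form: P = 176 + 5Q.
Unrestricted equilibrium: Q* = (222 - 176)/(2 + 5) = 6.5714.
At Q = 3 the demand price is 222 - 2(3) = 216 and the supply price is 176 + 5(3) = 191.
Deadweight loss is the triangle between the curves from 3 to 6.5714: (1/2)(216 - 191)(6.5714 - 3) = 44.6429.

44.64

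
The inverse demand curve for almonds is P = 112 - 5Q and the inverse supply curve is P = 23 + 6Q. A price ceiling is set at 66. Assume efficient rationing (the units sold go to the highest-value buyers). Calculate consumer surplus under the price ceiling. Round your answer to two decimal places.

Free-market equilibrium: 112 - 5Q = 23 + 6Q gives Q* = 8.0909, P* = 71.5455.
At the ceiling price 66, quantity supplied is (66 - 23)/6 = 7.1667; supply is the short side, so Q = 7.1667 trades at P = 66.
The demand price at Q = 7.1667 is 76.1667. CS is the trapezoid between demand and 66 over [0, 7.1667]: (1/2)[(112 - 66) + (76.1667 - 66)](7.1667) = 201.2639.

201.26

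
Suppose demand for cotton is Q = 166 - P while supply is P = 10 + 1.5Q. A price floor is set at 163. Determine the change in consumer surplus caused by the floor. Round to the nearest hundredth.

Rewriting demand in inverse form: P = 166 - Q.
Without the control, 166 - Q = 10 + 1.5Q so Q* = 62.4 and P* = 103.6.
At the floor price 163, quantity demanded is (166 - 163)/1 = 3; demand is the short side, so Q = 3 trades at P = 163.
CS goes from (1/2)(62.4)(62.4) = 1946.88 to 4.5 (computed as (166 - 163)(3) - (1/2)(1)(3)^2), a change of -1942.38.

-1942.38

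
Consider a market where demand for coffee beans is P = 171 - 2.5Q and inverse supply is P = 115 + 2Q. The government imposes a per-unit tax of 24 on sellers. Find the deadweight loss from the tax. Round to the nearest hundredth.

Without the tax, 171 - 2.5Q = 115 + 2Q so Q* = 12.4444 and P* = 139.8889.
A tax on sellers shifts supply up by 24: 171 - 2.5Q = 115 + 2Q + 24, so Q_t = 7.1111. Buyers pay P_b = 153.2222; sellers receive P_s = P_b - 24 = 129.2222.
The welfare triangle lost has base Q* - Q_t = 5.3333 and height t = 24, so DWL = (1/2)(5.3333)(24) = 64.

64.00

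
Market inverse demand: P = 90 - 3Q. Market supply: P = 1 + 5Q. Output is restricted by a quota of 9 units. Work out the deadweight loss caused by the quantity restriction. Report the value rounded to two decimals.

Unrestricted equilibrium: Q* = (90 - 1)/(3 + 5) = 11.125.
At Q = 9 the demand price is 90 - 3(9) = 63 and the supply price is 1 + 5(9) = 46.
DWL = (1/2)(gap between curves at 9) x (Q* - 9) = (1/2)(17)(2.125) = 18.0625.

18.06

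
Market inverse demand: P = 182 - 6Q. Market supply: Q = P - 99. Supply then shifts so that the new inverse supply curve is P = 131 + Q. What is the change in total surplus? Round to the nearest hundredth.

-306.29

Rewriting supply in inverse form: P = 99 + Q.
Initial equilibrium: Q_0 = 11.8571, P_0 = 110.8571; CS_0 = (1/2)(11.8571)(71.1429) = 421.7755, PS_0 = (1/2)(11.8571)(11.8571) = 70.2959.
New equilibrium: 182 - 6Q = 131 + Q gives Q_1 = 7.2857, P_1 = 138.2857; CS_1 = 159.2449, PS_1 = 26.5408.
Change in total surplus = (159.2449 + 26.5408) - (421.7755 + 70.2959) = -306.2857.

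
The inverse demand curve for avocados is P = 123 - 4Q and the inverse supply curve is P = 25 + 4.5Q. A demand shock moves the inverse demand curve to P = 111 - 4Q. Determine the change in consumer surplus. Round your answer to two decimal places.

-61.12

Initial equilibrium: Q_0 = 11.5294, P_0 = 76.8824; CS_0 = (1/2)(11.5294)(46.1176) = 265.8547, PS_0 = (1/2)(11.5294)(51.8824) = 299.0865.
New equilibrium: 111 - 4Q = 25 + 4.5Q gives Q_1 = 10.1176, P_1 = 70.5294; CS_1 = 204.7336, PS_1 = 230.3253.
Change in consumer surplus = 204.7336 - 265.8547 = -61.1211.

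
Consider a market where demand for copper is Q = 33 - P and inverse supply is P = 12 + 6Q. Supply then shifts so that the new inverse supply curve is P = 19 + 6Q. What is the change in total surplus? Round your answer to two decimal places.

-17.50

Rewriting demand in inverse form: P = 33 - Q.
Initial equilibrium: Q_0 = 3, P_0 = 30; CS_0 = (1/2)(3)(3) = 4.5, PS_0 = (1/2)(3)(18) = 27.
New equilibrium: 33 - Q = 19 + 6Q gives Q_1 = 2, P_1 = 31; CS_1 = 2, PS_1 = 12.
Change in total surplus = (2 + 12) - (4.5 + 27) = -17.5.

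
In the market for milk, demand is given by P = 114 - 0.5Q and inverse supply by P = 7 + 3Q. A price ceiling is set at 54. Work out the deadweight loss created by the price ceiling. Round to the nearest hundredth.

Without the control, 114 - 0.5Q = 7 + 3Q so Q* = 30.5714 and P* = 98.7143.
At the ceiling price 54, quantity supplied is (54 - 7)/3 = 15.6667; supply is the short side, so Q = 15.6667 trades at P = 54.
The lost-trades triangle has base Q* - 15.6667 = 14.9048 and height equal to the gap between the curves at Q = 15.6667, which is 106.1667 - 54 = 52.1667. DWL = (1/2)(14.9048)(52.1667) = 388.7659.

388.77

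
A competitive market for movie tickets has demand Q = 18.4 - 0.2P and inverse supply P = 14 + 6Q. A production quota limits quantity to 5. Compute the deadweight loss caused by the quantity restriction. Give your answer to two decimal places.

Rewriting demand in inverse form: P = 92 - 5Q.
Without the quota, 92 - 5Q = 14 + 6Q gives Q* = 7.0909.
At Q = 5 the demand price is 92 - 5(5) = 67 and the supply price is 14 + 6(5) = 44.
Deadweight loss is the triangle between the curves from 5 to 7.0909: (1/2)(67 - 44)(7.0909 - 5) = 24.0455.

24.05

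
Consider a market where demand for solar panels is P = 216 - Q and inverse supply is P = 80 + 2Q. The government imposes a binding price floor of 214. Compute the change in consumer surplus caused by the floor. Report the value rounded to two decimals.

Without the control, 216 - Q = 80 + 2Q so Q* = 45.3333 and P* = 170.6667.
At P = 214, buyers demand (216 - 214)/1 = 2 while sellers would supply more, so the quantity traded is 2 at price 214.
CS goes from (1/2)(45.3333)(45.3333) = 1027.5556 to 2 (computed as (216 - 214)(2) - (1/2)(1)(2)^2), a change of -1025.5556.

-1025.56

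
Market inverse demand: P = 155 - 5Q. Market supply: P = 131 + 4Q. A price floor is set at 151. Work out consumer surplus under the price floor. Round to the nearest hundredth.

Free-market equilibrium: 155 - 5Q = 131 + 4Q gives Q* = 2.6667, P* = 141.6667.
At P = 151, buyers demand (155 - 151)/5 = 0.8 while sellers would supply more, so the quantity traded is 0.8 at price 151.
CS is the triangle under demand above 151: (1/2)(0.8)(155 - 151) = 1.6.

1.60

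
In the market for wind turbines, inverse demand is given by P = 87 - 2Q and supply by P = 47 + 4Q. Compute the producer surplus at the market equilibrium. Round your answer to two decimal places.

Equilibrium: 87 - 2Q = 47 + 4Q, so Q* = 6.6667 and P* = 73.6667.
The supply curve's price intercept is 47, so PS = (1/2)(Q*)(P* - 47) = (1/2)(6.6667)(26.6667) = 88.8889.

88.89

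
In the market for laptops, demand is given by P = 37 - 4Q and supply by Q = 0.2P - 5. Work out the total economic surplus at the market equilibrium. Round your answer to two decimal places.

Rewriting supply in inverse form: P = 25 + 5Q.
Set 37 - 4Q = 25 + 5Q, which gives 12 = 9Q, so Q* = 1.3333 and P* = 37 - 4(1.3333) = 31.6667.
Total surplus is the full triangle between the curves from 0 to Q*: (1/2)(1.3333)(37 - 25) = 8.

8.00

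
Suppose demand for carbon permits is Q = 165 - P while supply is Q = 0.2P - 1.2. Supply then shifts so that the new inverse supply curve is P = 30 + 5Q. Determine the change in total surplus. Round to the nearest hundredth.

Rewriting demand in inverse form: P = 165 - Q.
Rewriting supply in inverse form: P = 6 + 5Q.
Initial equilibrium: Q_0 = 26.5, P_0 = 138.5; CS_0 = (1/2)(26.5)(26.5) = 351.125, PS_0 = (1/2)(26.5)(132.5) = 1755.625.
New equilibrium: 165 - Q = 30 + 5Q gives Q_1 = 22.5, P_1 = 142.5; CS_1 = 253.125, PS_1 = 1265.625.
Change in total surplus = (253.125 + 1265.625) - (351.125 + 1755.625) = -588.

-588.00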